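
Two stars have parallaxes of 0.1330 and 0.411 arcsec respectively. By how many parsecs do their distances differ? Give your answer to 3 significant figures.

5.09 pc

d_A = 1/0.1330″ = 7.5188 pc; d_B = 1/0.4110″ = 2.4331 pc.
|d_B − d_A| = |2.4331 − 7.5188| = 5.0857 pc.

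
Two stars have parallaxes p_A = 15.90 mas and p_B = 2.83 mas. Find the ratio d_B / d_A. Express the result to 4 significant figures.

5.618

Since d = 1/p, d_B/d_A = p_A/p_B.
= 15.90 / 2.83 = 5.6184.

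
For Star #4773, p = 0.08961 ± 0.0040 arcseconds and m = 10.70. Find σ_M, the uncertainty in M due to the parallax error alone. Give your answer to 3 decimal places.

M = m − 5 log₁₀ d + 5 = m + 5 log₁₀ p + 5, so ∂M/∂p = 5/(p ln 10).
σ_M = (5/ln 10) · (σ_p/p) = 2.1715 × 0.0040/0.08961 = 2.1715 × 0.044638 = 0.096931.

σ_M = 0.097 mag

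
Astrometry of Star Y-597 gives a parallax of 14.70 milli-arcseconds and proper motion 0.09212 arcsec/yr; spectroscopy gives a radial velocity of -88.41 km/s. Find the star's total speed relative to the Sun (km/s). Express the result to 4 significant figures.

93.27 km/s

d = 1/p = 1/0.01470″ = 68.027 pc.
v_t = 4.740 μ d = 4.740 × 0.09212 × 68.027 = 29.704 km/s.
v = √(v_r² + v_t²) = √((-88.41)² + 29.704²) = √8698.66 = 93.267 km/s.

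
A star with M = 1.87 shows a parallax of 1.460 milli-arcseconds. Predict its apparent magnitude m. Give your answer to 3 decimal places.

d = 1/p = 1/0.001460″ = 684.93 pc.
m − M = 5 log₁₀ d − 5 = 5 log₁₀(684.93) − 5 = 14.1782 − 5 = 9.1782.
m = M + (m − M) = 1.87 + 9.1782 = 11.048.

m = 11.048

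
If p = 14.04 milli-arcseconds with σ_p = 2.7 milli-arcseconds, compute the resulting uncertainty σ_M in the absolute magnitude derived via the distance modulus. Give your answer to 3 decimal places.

σ_M = 0.418 mag

M = m − 5 log₁₀ d + 5 = m + 5 log₁₀ p + 5, so ∂M/∂p = 5/(p ln 10).
σ_M = (5/ln 10) · (σ_p/p) = 2.1715 × 2.7/14.04 = 2.1715 × 0.19231 = 0.4176.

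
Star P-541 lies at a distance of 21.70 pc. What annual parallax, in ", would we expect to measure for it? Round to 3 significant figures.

0.0461 "

p = 1/d = 1/21.7 = 0.046083 arcsec.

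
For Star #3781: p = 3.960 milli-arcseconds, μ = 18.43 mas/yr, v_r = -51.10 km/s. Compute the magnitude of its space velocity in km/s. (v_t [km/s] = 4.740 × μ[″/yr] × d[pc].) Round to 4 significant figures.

d = 1/p = 1/0.003960″ = 252.53 pc.
μ = 18.43 mas/yr = 0.01843 ″/yr.
v_t = 4.740 μ d = 4.740 × 0.01843 × 252.53 = 22.061 km/s.
v = √(v_r² + v_t²) = √((-51.10)² + 22.061²) = √3097.9 = 55.659 km/s.

55.66 km/s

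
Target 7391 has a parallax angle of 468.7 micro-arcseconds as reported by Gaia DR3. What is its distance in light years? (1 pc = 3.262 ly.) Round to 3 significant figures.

6960 light years

p = 468.7 micro-arcseconds = 0.0004687 arcsec.
d = 1/p = 1/0.0004687 = 2133.6 pc.
In light-years: 2133.6 × 3.262 = 6959.8 ly.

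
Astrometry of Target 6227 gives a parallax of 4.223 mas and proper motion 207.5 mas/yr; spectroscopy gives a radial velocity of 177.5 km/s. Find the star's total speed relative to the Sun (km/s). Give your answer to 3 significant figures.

d = 1/p = 1/0.004223″ = 236.8 pc.
μ = 207.5 mas/yr = 0.2075 ″/yr.
v_t = 4.740 μ d = 4.740 × 0.2075 × 236.8 = 232.9 km/s.
v = √(v_r² + v_t²) = √(177.5² + 232.9²) = √85748.7 = 292.83 km/s.

293 km/s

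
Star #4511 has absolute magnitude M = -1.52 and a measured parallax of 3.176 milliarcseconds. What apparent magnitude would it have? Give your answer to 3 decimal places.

m = 5.971

d = 1/p = 1/0.003176″ = 314.86 pc.
m − M = 5 log₁₀ d − 5 = 5 log₁₀(314.86) − 5 = 12.4906 − 5 = 7.4906.
m = M + (m − M) = -1.52 + 7.4906 = 5.971.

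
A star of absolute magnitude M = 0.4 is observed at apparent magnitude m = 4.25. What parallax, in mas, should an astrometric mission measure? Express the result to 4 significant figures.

16.98 mas

m − M = 4.25 − 0.4 = 3.85.
d = 10^((m−M)/5 + 1) = 10^1.770 = 58.884 pc.
p = 1/d = 1/58.884 = 0.016983 arcsec = 16.983 mas.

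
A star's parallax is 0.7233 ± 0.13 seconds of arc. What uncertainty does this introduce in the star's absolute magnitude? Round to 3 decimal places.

M = m − 5 log₁₀ d + 5 = m + 5 log₁₀ p + 5, so ∂M/∂p = 5/(p ln 10).
σ_M = (5/ln 10) · (σ_p/p) = 2.1715 × 0.13/0.7233 = 2.1715 × 0.17973 = 0.39028.

σ_M = 0.390 mag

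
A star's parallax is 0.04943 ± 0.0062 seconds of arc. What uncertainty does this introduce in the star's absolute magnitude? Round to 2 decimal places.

σ_M = 0.27 mag

M = m − 5 log₁₀ d + 5 = m + 5 log₁₀ p + 5, so ∂M/∂p = 5/(p ln 10).
σ_M = (5/ln 10) · (σ_p/p) = 2.1715 × 0.0062/0.04943 = 2.1715 × 0.12543 = 0.27237.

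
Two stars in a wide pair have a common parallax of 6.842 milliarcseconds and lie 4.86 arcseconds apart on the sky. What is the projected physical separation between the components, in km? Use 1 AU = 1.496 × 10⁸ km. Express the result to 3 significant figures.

d = 1/p = 1/0.006842″ = 146.16 pc.
At distance d (pc), an angle of θ arcsec spans θ·d AU: s = 4.86 × 146.16 = 710.34 AU.
= 710.34 × 1.496 × 10⁸ km = 1.0627 × 10^11 km.

1.06 × 10^11 km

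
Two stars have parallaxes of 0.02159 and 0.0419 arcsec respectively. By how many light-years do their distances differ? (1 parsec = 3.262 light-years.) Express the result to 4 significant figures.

d_A = 1/0.02159″ = 46.318 pc; d_B = 1/0.04190″ = 23.866 pc.
|d_B − d_A| = |23.866 − 46.318| = 22.452 pc = 22.452 × 3.262 ly = 73.238 ly.

73.24 ly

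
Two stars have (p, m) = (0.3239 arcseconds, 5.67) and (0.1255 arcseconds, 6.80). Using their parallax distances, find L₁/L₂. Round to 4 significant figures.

d₁ = 1/p₁ = 1/0.3239″ = 3.0874 pc; d₂ = 1/p₂ = 1/0.1255″ = 7.9681 pc.
M₁ = m₁ − 5 log₁₀ d₁ + 5 = 5.67 − 2.4480 + 5 = 8.2220.
M₂ = 6.80 − 4.5068 + 5 = 7.2932.
L₁/L₂ = 10^(0.4(M₂ − M₁)) = 10^(0.4 × (-0.9288)) = 10^(-0.37152) = 0.42509.

L₁/L₂ = 0.4251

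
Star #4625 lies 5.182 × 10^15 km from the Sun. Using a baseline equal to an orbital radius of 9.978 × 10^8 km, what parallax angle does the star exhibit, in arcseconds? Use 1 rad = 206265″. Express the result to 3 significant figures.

θ ≈ B/d = (9.978 × 10^8) / (5.182 × 10^15) = 1.9255 × 10^-7 rad.
In arcseconds: 1.9255 × 10^-7 × 206265 = 0.039716″.

0.0397 arcsec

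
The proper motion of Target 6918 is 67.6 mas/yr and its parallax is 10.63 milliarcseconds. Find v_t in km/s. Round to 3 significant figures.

30.1 km/s

d = 1/p = 1/0.01063″ = 94.073 pc.
μ = 67.6 mas/yr = 0.0676 ″/yr.
v_t = 4.74 × μ × d = 4.74 × 0.0676 × 94.073 = 30.143 km/s.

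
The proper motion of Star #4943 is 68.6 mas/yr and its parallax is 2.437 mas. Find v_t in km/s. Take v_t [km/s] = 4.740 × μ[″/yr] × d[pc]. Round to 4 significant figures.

d = 1/p = 1/0.002437″ = 410.34 pc.
μ = 68.6 mas/yr = 0.0686 ″/yr.
v_t = 4.74 × μ × d = 4.74 × 0.0686 × 410.34 = 133.43 km/s.

133.4 km/s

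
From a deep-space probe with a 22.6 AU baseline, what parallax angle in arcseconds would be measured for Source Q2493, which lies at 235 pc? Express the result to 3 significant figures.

p (arcsec) = B (AU) / d (pc).
p = 22.6 / 235 = 0.09617 arcsec.

0.0962 arcsec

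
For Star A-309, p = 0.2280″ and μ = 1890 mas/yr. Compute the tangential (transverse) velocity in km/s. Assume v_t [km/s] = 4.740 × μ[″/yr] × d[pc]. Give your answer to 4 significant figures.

39.29 km/s

d = 1/p = 1/0.2280″ = 4.386 pc.
μ = 1890 mas/yr = 1.89 ″/yr.
v_t = 4.74 × μ × d = 4.74 × 1.89 × 4.386 = 39.292 km/s.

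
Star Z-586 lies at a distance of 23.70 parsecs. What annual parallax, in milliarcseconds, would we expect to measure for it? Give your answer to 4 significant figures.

p = 1/d = 1/23.7 = 0.042194 arcsec.
= 0.042194 × 1000 = 42.194 mas.

42.19 mas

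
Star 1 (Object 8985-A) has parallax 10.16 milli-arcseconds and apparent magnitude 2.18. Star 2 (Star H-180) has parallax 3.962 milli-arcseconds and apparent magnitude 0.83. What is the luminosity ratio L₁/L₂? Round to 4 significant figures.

L₁/L₂ = 0.04386

d₁ = 1/p₁ = 1/0.01016″ = 98.425 pc; d₂ = 1/p₂ = 1/0.003962″ = 252.4 pc.
M₁ = m₁ − 5 log₁₀ d₁ + 5 = 2.18 − 9.9655 + 5 = -2.7855.
M₂ = 0.83 − 12.0104 + 5 = -6.1804.
L₁/L₂ = 10^(0.4(M₂ − M₁)) = 10^(0.4 × (-3.3949)) = 10^(-1.35796) = 0.043857.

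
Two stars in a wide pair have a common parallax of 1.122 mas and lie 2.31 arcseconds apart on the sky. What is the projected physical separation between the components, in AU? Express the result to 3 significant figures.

2060 AU

d = 1/p = 1/0.001122″ = 891.27 pc.
At distance d (pc), an angle of θ arcsec spans θ·d AU: s = 2.31 × 891.27 = 2058.8 AU.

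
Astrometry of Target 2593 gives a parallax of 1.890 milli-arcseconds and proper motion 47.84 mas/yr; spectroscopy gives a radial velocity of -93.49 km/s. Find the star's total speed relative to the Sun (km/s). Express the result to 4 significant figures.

152.1 km/s

d = 1/p = 1/0.001890″ = 529.1 pc.
μ = 47.84 mas/yr = 0.04784 ″/yr.
v_t = 4.740 μ d = 4.740 × 0.04784 × 529.1 = 119.98 km/s.
v = √(v_r² + v_t²) = √((-93.49)² + 119.98²) = √23135.6 = 152.1 km/s.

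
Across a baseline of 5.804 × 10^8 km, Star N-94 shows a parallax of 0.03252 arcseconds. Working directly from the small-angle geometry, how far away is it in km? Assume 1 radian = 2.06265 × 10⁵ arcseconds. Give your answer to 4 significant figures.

θ = 0.03252″ = 0.03252/206265 = 1.5766 × 10^-7 rad.
d = B/θ = (5.804 × 10^8) / (1.5766 × 10^-7) = 3.6813 × 10^15 km.

3.681 × 10^15 km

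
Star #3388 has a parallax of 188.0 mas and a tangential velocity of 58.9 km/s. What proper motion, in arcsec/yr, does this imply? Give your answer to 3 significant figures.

d = 1/p = 1/0.1880″ = 5.3191 pc.
μ = v_t / (4.74 d) = 58.9 / (4.74 × 5.3191) = 58.9 / 25.213 = 2.3361 ″/yr.

2.34 arcsec/yr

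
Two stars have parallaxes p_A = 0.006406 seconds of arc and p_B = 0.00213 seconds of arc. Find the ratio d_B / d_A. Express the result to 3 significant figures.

Since d = 1/p, d_B/d_A = p_A/p_B.
= 0.006406 / 0.00213 = 3.0075.

3.01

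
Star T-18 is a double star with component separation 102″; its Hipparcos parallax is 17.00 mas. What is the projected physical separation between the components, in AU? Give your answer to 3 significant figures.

d = 1/p = 1/0.01700″ = 58.824 pc.
At distance d (pc), an angle of θ arcsec spans θ·d AU: s = 102 × 58.824 = 6000 AU.

6000 AU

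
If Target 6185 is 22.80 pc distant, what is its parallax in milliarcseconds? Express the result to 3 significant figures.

p = 1/d = 1/22.8 = 0.04386 arcsec.
= 0.04386 × 1000 = 43.86 mas.

43.9 mas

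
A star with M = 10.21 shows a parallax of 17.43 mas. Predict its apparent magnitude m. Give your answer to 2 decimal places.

d = 1/p = 1/0.01743″ = 57.372 pc.
m − M = 5 log₁₀ d − 5 = 5 log₁₀(57.372) − 5 = 8.7935 − 5 = 3.7935.
m = M + (m − M) = 10.21 + 3.7935 = 14.00.

m = 14.00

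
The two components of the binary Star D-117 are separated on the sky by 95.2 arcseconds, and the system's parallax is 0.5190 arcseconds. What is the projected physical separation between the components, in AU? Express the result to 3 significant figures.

183 AU

d = 1/p = 1/0.5190″ = 1.9268 pc.
At distance d (pc), an angle of θ arcsec spans θ·d AU: s = 95.2 × 1.9268 = 183.43 AU.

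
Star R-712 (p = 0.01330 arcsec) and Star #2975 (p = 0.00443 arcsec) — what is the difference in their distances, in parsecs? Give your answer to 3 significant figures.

151 pc

d_A = 1/0.01330″ = 75.188 pc; d_B = 1/0.004430″ = 225.73 pc.
|d_B − d_A| = |225.73 − 75.188| = 150.54 pc.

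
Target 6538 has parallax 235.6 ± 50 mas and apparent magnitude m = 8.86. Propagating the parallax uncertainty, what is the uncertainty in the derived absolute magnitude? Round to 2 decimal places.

M = m − 5 log₁₀ d + 5 = m + 5 log₁₀ p + 5, so ∂M/∂p = 5/(p ln 10).
σ_M = (5/ln 10) · (σ_p/p) = 2.1715 × 50/235.6 = 2.1715 × 0.21222 = 0.46084.

σ_M = 0.46 mag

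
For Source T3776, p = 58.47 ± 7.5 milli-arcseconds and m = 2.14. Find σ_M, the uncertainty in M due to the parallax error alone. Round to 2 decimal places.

σ_M = 0.28 mag

M = m − 5 log₁₀ d + 5 = m + 5 log₁₀ p + 5, so ∂M/∂p = 5/(p ln 10).
σ_M = (5/ln 10) · (σ_p/p) = 2.1715 × 7.5/58.47 = 2.1715 × 0.12827 = 0.27854.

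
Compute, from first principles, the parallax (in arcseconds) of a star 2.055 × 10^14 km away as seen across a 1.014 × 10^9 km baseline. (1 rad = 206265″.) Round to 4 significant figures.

θ ≈ B/d = (1.014 × 10^9) / (2.055 × 10^14) = 4.9343 × 10^-6 rad.
In arcseconds: 4.9343 × 10^-6 × 206265 = 1.0178″.

1.018 arcsec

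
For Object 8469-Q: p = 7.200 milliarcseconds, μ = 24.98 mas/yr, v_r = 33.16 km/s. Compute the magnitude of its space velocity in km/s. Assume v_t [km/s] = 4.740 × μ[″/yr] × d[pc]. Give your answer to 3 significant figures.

d = 1/p = 1/0.007200″ = 138.89 pc.
μ = 24.98 mas/yr = 0.02498 ″/yr.
v_t = 4.740 μ d = 4.740 × 0.02498 × 138.89 = 16.445 km/s.
v = √(v_r² + v_t²) = √(33.16² + 16.445²) = √1370.02 = 37.014 km/s.

37.0 km/s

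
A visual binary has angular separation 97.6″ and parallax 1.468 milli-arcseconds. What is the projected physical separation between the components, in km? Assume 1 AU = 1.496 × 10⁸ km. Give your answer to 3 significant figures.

9.95 × 10^12 km

d = 1/p = 1/0.001468″ = 681.2 pc.
At distance d (pc), an angle of θ arcsec spans θ·d AU: s = 97.6 × 681.2 = 66485 AU.
= 66485 × 1.496 × 10⁸ km = 9.9462 × 10^12 km.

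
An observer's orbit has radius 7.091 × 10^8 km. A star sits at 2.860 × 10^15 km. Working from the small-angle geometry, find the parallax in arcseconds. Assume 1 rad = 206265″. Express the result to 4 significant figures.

0.05114 arcsec

θ ≈ B/d = (7.091 × 10^8) / (2.860 × 10^15) = 2.4794 × 10^-7 rad.
In arcseconds: 2.4794 × 10^-7 × 206265 = 0.051141″.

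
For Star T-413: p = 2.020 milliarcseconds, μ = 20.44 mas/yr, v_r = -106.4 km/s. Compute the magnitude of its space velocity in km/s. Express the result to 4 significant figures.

d = 1/p = 1/0.002020″ = 495.05 pc.
μ = 20.44 mas/yr = 0.02044 ″/yr.
v_t = 4.740 μ d = 4.740 × 0.02044 × 495.05 = 47.963 km/s.
v = √(v_r² + v_t²) = √((-106.4)² + 47.963²) = √13621.4 = 116.71 km/s.

116.7 km/s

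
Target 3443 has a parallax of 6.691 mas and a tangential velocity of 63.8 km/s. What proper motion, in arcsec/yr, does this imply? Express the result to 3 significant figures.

0.0901 arcsec/yr

d = 1/p = 1/0.006691″ = 149.45 pc.
μ = v_t / (4.74 d) = 63.8 / (4.74 × 149.45) = 63.8 / 708.39 = 0.090063 ″/yr.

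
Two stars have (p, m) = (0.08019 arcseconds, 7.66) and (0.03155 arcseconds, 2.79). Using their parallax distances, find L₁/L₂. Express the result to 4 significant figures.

L₁/L₂ = 0.001745

d₁ = 1/p₁ = 1/0.08019″ = 12.47 pc; d₂ = 1/p₂ = 1/0.03155″ = 31.696 pc.
M₁ = m₁ − 5 log₁₀ d₁ + 5 = 7.66 − 5.4793 + 5 = 7.1807.
M₂ = 2.79 − 7.5050 + 5 = 0.2850.
L₁/L₂ = 10^(0.4(M₂ − M₁)) = 10^(0.4 × (-6.8957)) = 10^(-2.75828) = 0.0017447.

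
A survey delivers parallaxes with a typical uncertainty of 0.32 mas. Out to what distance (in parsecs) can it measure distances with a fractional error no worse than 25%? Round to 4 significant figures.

781.3 pc

σ_d/d = σ_p/p, so the condition is σ_p/p ≤ 0.25, i.e. p ≥ σ_p/0.25.
p_min = 0.32/0.25 = 1.28 mas = 0.00128 arcsec.
d_max = 1/p_min = 1/0.00128 = 781.25 pc.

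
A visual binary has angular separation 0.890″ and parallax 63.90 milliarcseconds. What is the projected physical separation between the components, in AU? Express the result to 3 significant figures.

13.9 AU

d = 1/p = 1/0.06390″ = 15.649 pc.
At distance d (pc), an angle of θ arcsec spans θ·d AU: s = 0.890 × 15.649 = 13.928 AU.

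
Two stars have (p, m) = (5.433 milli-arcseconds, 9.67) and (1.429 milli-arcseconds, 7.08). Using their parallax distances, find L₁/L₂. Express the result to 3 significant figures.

L₁/L₂ = 0.00637

d₁ = 1/p₁ = 1/0.005433″ = 184.06 pc; d₂ = 1/p₂ = 1/0.001429″ = 699.79 pc.
M₁ = m₁ − 5 log₁₀ d₁ + 5 = 9.67 − 11.3248 + 5 = 3.3452.
M₂ = 7.08 − 14.2248 + 5 = -2.1448.
L₁/L₂ = 10^(0.4(M₂ − M₁)) = 10^(0.4 × (-5.4900)) = 10^(-2.19600) = 0.006368.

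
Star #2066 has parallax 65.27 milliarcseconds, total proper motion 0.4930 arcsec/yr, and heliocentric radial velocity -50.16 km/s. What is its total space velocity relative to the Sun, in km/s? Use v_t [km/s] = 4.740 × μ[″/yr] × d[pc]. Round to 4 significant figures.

d = 1/p = 1/0.06527″ = 15.321 pc.
v_t = 4.740 μ d = 4.740 × 0.4930 × 15.321 = 35.802 km/s.
v = √(v_r² + v_t²) = √((-50.16)² + 35.802²) = √3797.81 = 61.626 km/s.

61.63 km/s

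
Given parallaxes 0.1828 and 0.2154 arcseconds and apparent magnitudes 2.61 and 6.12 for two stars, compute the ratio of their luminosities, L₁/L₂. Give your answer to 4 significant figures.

d₁ = 1/p₁ = 1/0.1828″ = 5.4705 pc; d₂ = 1/p₂ = 1/0.2154″ = 4.6425 pc.
M₁ = m₁ − 5 log₁₀ d₁ + 5 = 2.61 − 3.6901 + 5 = 3.9199.
M₂ = 6.12 − 3.3338 + 5 = 7.7862.
L₁/L₂ = 10^(0.4(M₂ − M₁)) = 10^(0.4 × 3.8663) = 10^1.54652 = 35.198.

L₁/L₂ = 35.20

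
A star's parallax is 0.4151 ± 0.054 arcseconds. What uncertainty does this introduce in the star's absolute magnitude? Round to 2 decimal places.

σ_M = 0.28 mag

M = m − 5 log₁₀ d + 5 = m + 5 log₁₀ p + 5, so ∂M/∂p = 5/(p ln 10).
σ_M = (5/ln 10) · (σ_p/p) = 2.1715 × 0.054/0.4151 = 2.1715 × 0.13009 = 0.28249.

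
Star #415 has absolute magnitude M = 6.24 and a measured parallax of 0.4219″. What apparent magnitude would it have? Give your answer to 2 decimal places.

m = 3.11

d = 1/p = 1/0.4219″ = 2.3702 pc.
m − M = 5 log₁₀ d − 5 = 5 log₁₀(2.3702) − 5 = 1.8739 − 5 = -3.1261.
m = M + (m − M) = 6.24 + (-3.1261) = 3.11.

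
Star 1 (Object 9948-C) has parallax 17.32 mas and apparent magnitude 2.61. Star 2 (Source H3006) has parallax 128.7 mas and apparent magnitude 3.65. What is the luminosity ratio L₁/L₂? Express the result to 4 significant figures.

d₁ = 1/p₁ = 1/0.01732″ = 57.737 pc; d₂ = 1/p₂ = 1/0.1287″ = 7.77 pc.
M₁ = m₁ − 5 log₁₀ d₁ + 5 = 2.61 − 8.8073 + 5 = -1.1973.
M₂ = 3.65 − 4.4521 + 5 = 4.1979.
L₁/L₂ = 10^(0.4(M₂ − M₁)) = 10^(0.4 × 5.3952) = 10^2.15808 = 143.91.

L₁/L₂ = 143.9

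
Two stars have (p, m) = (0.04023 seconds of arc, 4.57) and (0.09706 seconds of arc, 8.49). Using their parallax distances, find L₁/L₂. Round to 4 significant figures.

L₁/L₂ = 215.3

d₁ = 1/p₁ = 1/0.04023″ = 24.857 pc; d₂ = 1/p₂ = 1/0.09706″ = 10.303 pc.
M₁ = m₁ − 5 log₁₀ d₁ + 5 = 4.57 − 6.9772 + 5 = 2.5928.
M₂ = 8.49 − 5.0648 + 5 = 8.4252.
L₁/L₂ = 10^(0.4(M₂ − M₁)) = 10^(0.4 × 5.8324) = 10^2.33296 = 215.26.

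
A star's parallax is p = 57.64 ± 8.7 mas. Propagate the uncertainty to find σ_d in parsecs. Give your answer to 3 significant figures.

d = 1/p, so σ_d = σ_p / p².
σ_d = 0.00870 / (0.05764)² = 0.00870 / 0.0033224 = 2.6186 pc.

2.62 pc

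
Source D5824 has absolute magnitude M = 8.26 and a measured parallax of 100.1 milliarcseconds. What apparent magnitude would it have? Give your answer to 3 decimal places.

m = 8.258

d = 1/p = 1/0.1001″ = 9.99 pc.
m − M = 5 log₁₀ d − 5 = 5 log₁₀(9.99) − 5 = 4.9978 − 5 = -0.0022.
m = M + (m − M) = 8.26 + (-0.0022) = 8.258.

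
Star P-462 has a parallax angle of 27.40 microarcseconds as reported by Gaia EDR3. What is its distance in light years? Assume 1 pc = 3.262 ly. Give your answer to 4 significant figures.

119100 light years

p = 27.40 microarcseconds = 0.00002740 arcsec.
d = 1/p = 1/0.00002740 = 36496 pc.
In light-years: 36496 × 3.262 = 1.1905 × 10^5 ly.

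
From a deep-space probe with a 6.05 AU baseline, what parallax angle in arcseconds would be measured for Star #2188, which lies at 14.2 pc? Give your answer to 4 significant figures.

0.4261 arcsec

p (arcsec) = B (AU) / d (pc).
p = 6.05 / 14.2 = 0.42606 arcsec.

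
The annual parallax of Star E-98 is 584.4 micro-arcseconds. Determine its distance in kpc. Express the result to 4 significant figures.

1.711 kpc

p = 584.4 micro-arcseconds = 0.0005844 arcsec.
d = 1/p = 1/0.0005844 = 1711.2 pc.
= 1.7112 kpc.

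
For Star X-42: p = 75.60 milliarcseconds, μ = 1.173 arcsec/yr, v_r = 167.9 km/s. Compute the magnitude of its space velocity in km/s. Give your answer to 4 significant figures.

d = 1/p = 1/0.07560″ = 13.228 pc.
v_t = 4.740 μ d = 4.740 × 1.173 × 13.228 = 73.548 km/s.
v = √(v_r² + v_t²) = √(167.9² + 73.548²) = √33599.7 = 183.3 km/s.

183.3 km/s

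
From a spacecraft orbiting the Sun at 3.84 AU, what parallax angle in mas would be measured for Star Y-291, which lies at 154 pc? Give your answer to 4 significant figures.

p (arcsec) = B (AU) / d (pc).
p = 3.84 / 154 = 0.024935 arcsec = 24.935 mas.

24.94 mas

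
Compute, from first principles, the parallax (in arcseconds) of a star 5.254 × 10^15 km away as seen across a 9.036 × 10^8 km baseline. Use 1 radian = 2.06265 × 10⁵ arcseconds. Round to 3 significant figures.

0.0355 arcsec

θ ≈ B/d = (9.036 × 10^8) / (5.254 × 10^15) = 1.7198 × 10^-7 rad.
In arcseconds: 1.7198 × 10^-7 × 206265 = 0.035473″.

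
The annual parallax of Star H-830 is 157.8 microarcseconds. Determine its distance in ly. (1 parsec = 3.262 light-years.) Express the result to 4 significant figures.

p = 157.8 microarcseconds = 0.0001578 arcsec.
d = 1/p = 1/0.0001578 = 6337.1 pc.
In light-years: 6337.1 × 3.262 = 20672 ly.

20670 ly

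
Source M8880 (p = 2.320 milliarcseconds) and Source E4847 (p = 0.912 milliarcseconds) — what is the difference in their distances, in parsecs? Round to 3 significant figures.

d_A = 1/0.002320″ = 431.03 pc; d_B = 1/0.0009120″ = 1096.5 pc.
|d_B − d_A| = |1096.5 − 431.03| = 665.47 pc.

665 pc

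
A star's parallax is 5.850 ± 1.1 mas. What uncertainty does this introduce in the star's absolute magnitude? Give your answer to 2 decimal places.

M = m − 5 log₁₀ d + 5 = m + 5 log₁₀ p + 5, so ∂M/∂p = 5/(p ln 10).
σ_M = (5/ln 10) · (σ_p/p) = 2.1715 × 1.1/5.850 = 2.1715 × 0.18803 = 0.40831.

σ_M = 0.41 mag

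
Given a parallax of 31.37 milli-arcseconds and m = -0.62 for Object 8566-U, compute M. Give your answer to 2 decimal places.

d = 1/p = 1/0.03137″ = 31.878 pc.
m − M = 5 log₁₀(31.878) − 5 = 7.5175 − 5 = 2.5175.
M = m − (m − M) = -0.62 − 2.5175 = -3.14.

M = -3.14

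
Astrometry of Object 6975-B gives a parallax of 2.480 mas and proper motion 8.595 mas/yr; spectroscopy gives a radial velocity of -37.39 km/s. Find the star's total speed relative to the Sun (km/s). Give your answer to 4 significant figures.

40.84 km/s

d = 1/p = 1/0.002480″ = 403.23 pc.
μ = 8.595 mas/yr = 0.008595 ″/yr.
v_t = 4.740 μ d = 4.740 × 0.008595 × 403.23 = 16.428 km/s.
v = √(v_r² + v_t²) = √((-37.39)² + 16.428²) = √1667.89 = 40.84 km/s.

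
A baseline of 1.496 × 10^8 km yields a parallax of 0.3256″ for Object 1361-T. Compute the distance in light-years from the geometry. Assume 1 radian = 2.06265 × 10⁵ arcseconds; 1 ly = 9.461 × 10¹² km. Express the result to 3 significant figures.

θ = 0.3256″ = 0.3256/206265 = 1.5786 × 10^-6 rad.
d = B/θ = (1.496 × 10^8) / (1.5786 × 10^-6) = 9.4768 × 10^13 km = (9.4768 × 10^13) / (9.461 × 10^12) ly = 10.017 ly.

10.0 ly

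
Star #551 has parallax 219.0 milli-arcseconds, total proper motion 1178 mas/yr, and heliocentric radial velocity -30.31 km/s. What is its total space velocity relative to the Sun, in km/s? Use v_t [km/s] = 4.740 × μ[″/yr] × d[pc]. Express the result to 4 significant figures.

39.61 km/s

d = 1/p = 1/0.2190″ = 4.5662 pc.
μ = 1178 mas/yr = 1.178 ″/yr.
v_t = 4.740 μ d = 4.740 × 1.178 × 4.5662 = 25.496 km/s.
v = √(v_r² + v_t²) = √((-30.31)² + 25.496²) = √1568.74 = 39.607 km/s.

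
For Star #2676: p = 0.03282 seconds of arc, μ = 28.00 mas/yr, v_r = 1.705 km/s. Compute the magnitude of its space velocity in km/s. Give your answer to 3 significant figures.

4.39 km/s

d = 1/p = 1/0.03282″ = 30.469 pc.
μ = 28.00 mas/yr = 0.02800 ″/yr.
v_t = 4.740 μ d = 4.740 × 0.02800 × 30.469 = 4.0438 km/s.
v = √(v_r² + v_t²) = √(1.705² + 4.0438²) = √19.2593 = 4.3885 km/s.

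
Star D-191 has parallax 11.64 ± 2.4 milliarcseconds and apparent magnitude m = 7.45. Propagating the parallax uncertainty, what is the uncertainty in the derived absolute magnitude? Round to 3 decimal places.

σ_M = 0.448 mag

M = m − 5 log₁₀ d + 5 = m + 5 log₁₀ p + 5, so ∂M/∂p = 5/(p ln 10).
σ_M = (5/ln 10) · (σ_p/p) = 2.1715 × 2.4/11.64 = 2.1715 × 0.20619 = 0.44774.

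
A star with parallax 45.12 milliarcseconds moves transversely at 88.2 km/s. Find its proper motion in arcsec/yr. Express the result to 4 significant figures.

0.8396 arcsec/yr

d = 1/p = 1/0.04512″ = 22.163 pc.
μ = v_t / (4.74 d) = 88.2 / (4.74 × 22.163) = 88.2 / 105.05 = 0.8396 ″/yr.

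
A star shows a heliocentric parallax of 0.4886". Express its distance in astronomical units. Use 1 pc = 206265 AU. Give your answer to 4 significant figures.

422200 AU

d = 1/p = 1/0.4886 = 2.0467 pc.
In AU: 2.0467 × 206265 = 4.2216 × 10^5 AU.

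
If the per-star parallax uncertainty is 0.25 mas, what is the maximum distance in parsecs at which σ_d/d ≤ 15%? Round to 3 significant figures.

σ_d/d = σ_p/p, so the condition is σ_p/p ≤ 0.15, i.e. p ≥ σ_p/0.15.
p_min = 0.25/0.15 = 1.6667 mas = 0.0016667 arcsec.
d_max = 1/p_min = 1/0.0016667 = 599.99 pc.

600 pc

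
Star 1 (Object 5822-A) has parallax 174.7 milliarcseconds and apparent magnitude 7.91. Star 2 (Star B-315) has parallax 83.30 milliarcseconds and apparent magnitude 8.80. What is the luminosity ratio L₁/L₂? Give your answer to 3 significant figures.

d₁ = 1/p₁ = 1/0.1747″ = 5.7241 pc; d₂ = 1/p₂ = 1/0.08330″ = 12.005 pc.
M₁ = m₁ − 5 log₁₀ d₁ + 5 = 7.91 − 3.7885 + 5 = 9.1215.
M₂ = 8.80 − 5.3968 + 5 = 8.4032.
L₁/L₂ = 10^(0.4(M₂ − M₁)) = 10^(0.4 × (-0.7183)) = 10^(-0.28732) = 0.51604.

L₁/L₂ = 0.516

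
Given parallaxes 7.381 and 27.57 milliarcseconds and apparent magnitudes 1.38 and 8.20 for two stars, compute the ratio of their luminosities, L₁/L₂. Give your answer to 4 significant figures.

d₁ = 1/p₁ = 1/0.007381″ = 135.48 pc; d₂ = 1/p₂ = 1/0.02757″ = 36.271 pc.
M₁ = m₁ − 5 log₁₀ d₁ + 5 = 1.38 − 10.6594 + 5 = -4.2794.
M₂ = 8.20 − 7.7978 + 5 = 5.4022.
L₁/L₂ = 10^(0.4(M₂ − M₁)) = 10^(0.4 × 9.6816) = 10^3.87264 = 7458.3.

L₁/L₂ = 7458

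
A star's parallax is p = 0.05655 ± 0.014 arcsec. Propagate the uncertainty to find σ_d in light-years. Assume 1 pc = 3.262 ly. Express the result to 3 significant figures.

14.3 ly

d = 1/p, so σ_d = σ_p / p².
σ_d = 0.0140 / (0.05655)² = 0.0140 / 0.0031979 = 4.3779 pc = 4.3779 × 3.262 ly = 14.281 ly.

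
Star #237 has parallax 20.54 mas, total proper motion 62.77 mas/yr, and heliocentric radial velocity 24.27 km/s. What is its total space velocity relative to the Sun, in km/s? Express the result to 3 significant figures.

d = 1/p = 1/0.02054″ = 48.685 pc.
μ = 62.77 mas/yr = 0.06277 ″/yr.
v_t = 4.740 μ d = 4.740 × 0.06277 × 48.685 = 14.485 km/s.
v = √(v_r² + v_t²) = √(24.27² + 14.485²) = √798.848 = 28.264 km/s.

28.3 km/s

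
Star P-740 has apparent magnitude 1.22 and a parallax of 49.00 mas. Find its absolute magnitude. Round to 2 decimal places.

d = 1/p = 1/0.04900″ = 20.408 pc.
m − M = 5 log₁₀(20.408) − 5 = 6.5490 − 5 = 1.5490.
M = m − (m − M) = 1.22 − 1.5490 = -0.33.

M = -0.33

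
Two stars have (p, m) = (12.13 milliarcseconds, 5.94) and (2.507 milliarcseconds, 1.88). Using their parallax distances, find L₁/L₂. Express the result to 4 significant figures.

L₁/L₂ = 0.001015

d₁ = 1/p₁ = 1/0.01213″ = 82.44 pc; d₂ = 1/p₂ = 1/0.002507″ = 398.88 pc.
M₁ = m₁ − 5 log₁₀ d₁ + 5 = 5.94 − 9.5807 + 5 = 1.3593.
M₂ = 1.88 − 13.0042 + 5 = -6.1242.
L₁/L₂ = 10^(0.4(M₂ − M₁)) = 10^(0.4 × (-7.4835)) = 10^(-2.99340) = 0.0010153.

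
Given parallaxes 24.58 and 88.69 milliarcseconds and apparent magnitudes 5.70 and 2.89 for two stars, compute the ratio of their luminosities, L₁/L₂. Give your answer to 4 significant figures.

L₁/L₂ = 0.9786

d₁ = 1/p₁ = 1/0.02458″ = 40.683 pc; d₂ = 1/p₂ = 1/0.08869″ = 11.275 pc.
M₁ = m₁ − 5 log₁₀ d₁ + 5 = 5.70 − 8.0471 + 5 = 2.6529.
M₂ = 2.89 − 5.2606 + 5 = 2.6294.
L₁/L₂ = 10^(0.4(M₂ − M₁)) = 10^(0.4 × (-0.0235)) = 10^(-0.00940) = 0.97859.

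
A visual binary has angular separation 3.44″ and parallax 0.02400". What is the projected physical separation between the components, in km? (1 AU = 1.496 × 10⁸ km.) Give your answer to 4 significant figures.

d = 1/p = 1/0.02400″ = 41.667 pc.
At distance d (pc), an angle of θ arcsec spans θ·d AU: s = 3.44 × 41.667 = 143.33 AU.
= 143.33 × 1.496 × 10⁸ km = 2.1442 × 10^10 km.

2.144 × 10^10 km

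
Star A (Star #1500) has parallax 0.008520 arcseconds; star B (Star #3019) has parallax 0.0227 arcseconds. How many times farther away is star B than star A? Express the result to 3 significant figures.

0.375

Since d = 1/p, d_B/d_A = p_A/p_B.
= 0.008520 / 0.0227 = 0.37533.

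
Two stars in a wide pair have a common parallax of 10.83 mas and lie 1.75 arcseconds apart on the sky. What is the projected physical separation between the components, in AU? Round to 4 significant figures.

161.6 AU

d = 1/p = 1/0.01083″ = 92.336 pc.
At distance d (pc), an angle of θ arcsec spans θ·d AU: s = 1.75 × 92.336 = 161.59 AU.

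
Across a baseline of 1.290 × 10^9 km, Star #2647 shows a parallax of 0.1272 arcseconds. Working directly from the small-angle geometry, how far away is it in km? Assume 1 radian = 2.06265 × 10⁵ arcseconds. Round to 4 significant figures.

2.092 × 10^15 km

θ = 0.1272″ = 0.1272/206265 = 6.1668 × 10^-7 rad.
d = B/θ = (1.290 × 10^9) / (6.1668 × 10^-7) = 2.0918 × 10^15 km.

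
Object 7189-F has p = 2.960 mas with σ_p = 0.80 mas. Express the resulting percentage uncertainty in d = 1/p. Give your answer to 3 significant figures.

For d = 1/p, |σ_d/d| = |σ_p/p|.
σ_p/p = 0.80 / 2.960 = 0.27027 = 27.027%.

27.0%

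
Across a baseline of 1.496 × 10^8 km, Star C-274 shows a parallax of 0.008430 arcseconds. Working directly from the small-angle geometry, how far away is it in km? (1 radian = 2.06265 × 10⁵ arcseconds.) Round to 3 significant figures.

3.66 × 10^15 km

θ = 0.008430″ = 0.008430/206265 = 4.0870 × 10^-8 rad.
d = B/θ = (1.496 × 10^8) / (4.0870 × 10^-8) = 3.6604 × 10^15 km.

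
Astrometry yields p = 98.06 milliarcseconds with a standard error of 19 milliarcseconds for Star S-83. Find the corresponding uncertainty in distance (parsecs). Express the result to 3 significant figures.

1.98 pc

d = 1/p, so σ_d = σ_p / p².
σ_d = 0.0190 / (0.09806)² = 0.0190 / 0.0096158 = 1.9759 pc.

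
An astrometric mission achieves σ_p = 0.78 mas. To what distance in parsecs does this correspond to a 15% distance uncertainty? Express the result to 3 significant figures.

192 pc

σ_d/d = σ_p/p, so the condition is σ_p/p ≤ 0.15, i.e. p ≥ σ_p/0.15.
p_min = 0.78/0.15 = 5.2 mas = 0.0052 arcsec.
d_max = 1/p_min = 1/0.0052 = 192.31 pc.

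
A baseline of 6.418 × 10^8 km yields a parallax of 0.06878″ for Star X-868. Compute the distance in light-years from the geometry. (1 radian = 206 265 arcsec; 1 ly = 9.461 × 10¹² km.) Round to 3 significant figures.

θ = 0.06878″ = 0.06878/206265 = 3.3345 × 10^-7 rad.
d = B/θ = (6.418 × 10^8) / (3.3345 × 10^-7) = 1.9247 × 10^15 km = (1.9247 × 10^15) / (9.461 × 10^12) ly = 203.44 ly.

203 ly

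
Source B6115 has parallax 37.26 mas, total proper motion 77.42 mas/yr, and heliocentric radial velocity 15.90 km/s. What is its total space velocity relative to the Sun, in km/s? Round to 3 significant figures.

18.7 km/s

d = 1/p = 1/0.03726″ = 26.838 pc.
μ = 77.42 mas/yr = 0.07742 ″/yr.
v_t = 4.740 μ d = 4.740 × 0.07742 × 26.838 = 9.8488 km/s.
v = √(v_r² + v_t²) = √(15.90² + 9.8488²) = √349.809 = 18.703 km/s.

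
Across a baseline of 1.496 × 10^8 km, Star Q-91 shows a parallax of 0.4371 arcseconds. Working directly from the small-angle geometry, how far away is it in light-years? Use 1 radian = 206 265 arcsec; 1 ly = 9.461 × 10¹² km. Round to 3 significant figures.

θ = 0.4371″ = 0.4371/206265 = 2.1191 × 10^-6 rad.
d = B/θ = (1.496 × 10^8) / (2.1191 × 10^-6) = 7.0596 × 10^13 km = (7.0596 × 10^13) / (9.461 × 10^12) ly = 7.4618 ly.

7.46 ly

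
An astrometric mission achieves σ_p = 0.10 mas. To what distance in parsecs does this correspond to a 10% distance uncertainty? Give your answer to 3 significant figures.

σ_d/d = σ_p/p, so the condition is σ_p/p ≤ 0.10, i.e. p ≥ σ_p/0.10.
p_min = 0.10/0.10 = 1 mas = 0.001 arcsec.
d_max = 1/p_min = 1/0.001 = 1000 pc.

1000 pc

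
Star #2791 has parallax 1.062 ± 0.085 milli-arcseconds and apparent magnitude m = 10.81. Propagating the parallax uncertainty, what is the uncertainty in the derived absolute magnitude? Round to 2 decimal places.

σ_M = 0.17 mag

M = m − 5 log₁₀ d + 5 = m + 5 log₁₀ p + 5, so ∂M/∂p = 5/(p ln 10).
σ_M = (5/ln 10) · (σ_p/p) = 2.1715 × 0.085/1.062 = 2.1715 × 0.080038 = 0.1738.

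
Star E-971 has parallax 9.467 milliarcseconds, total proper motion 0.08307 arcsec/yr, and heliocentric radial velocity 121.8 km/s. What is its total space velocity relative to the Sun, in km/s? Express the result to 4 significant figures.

128.7 km/s

d = 1/p = 1/0.009467″ = 105.63 pc.
v_t = 4.740 μ d = 4.740 × 0.08307 × 105.63 = 41.592 km/s.
v = √(v_r² + v_t²) = √(121.8² + 41.592²) = √16565.1 = 128.71 km/s.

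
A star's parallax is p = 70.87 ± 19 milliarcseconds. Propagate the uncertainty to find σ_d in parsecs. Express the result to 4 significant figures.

3.783 pc

d = 1/p, so σ_d = σ_p / p².
σ_d = 0.0190 / (0.07087)² = 0.0190 / 0.0050226 = 3.7829 pc.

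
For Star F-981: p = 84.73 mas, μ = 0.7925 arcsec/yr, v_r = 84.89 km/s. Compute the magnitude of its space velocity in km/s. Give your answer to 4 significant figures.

95.77 km/s

d = 1/p = 1/0.08473″ = 11.802 pc.
v_t = 4.740 μ d = 4.740 × 0.7925 × 11.802 = 44.334 km/s.
v = √(v_r² + v_t²) = √(84.89² + 44.334²) = √9171.82 = 95.77 km/s.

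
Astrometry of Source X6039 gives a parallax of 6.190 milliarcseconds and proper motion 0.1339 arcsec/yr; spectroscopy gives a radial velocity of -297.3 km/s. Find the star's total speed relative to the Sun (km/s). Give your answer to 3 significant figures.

d = 1/p = 1/0.006190″ = 161.55 pc.
v_t = 4.740 μ d = 4.740 × 0.1339 × 161.55 = 102.53 km/s.
v = √(v_r² + v_t²) = √((-297.3)² + 102.53²) = √98899.7 = 314.48 km/s.

314 km/s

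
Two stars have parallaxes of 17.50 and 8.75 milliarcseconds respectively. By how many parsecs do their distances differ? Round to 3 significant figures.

57.1 pc

d_A = 1/0.01750″ = 57.143 pc; d_B = 1/0.008750″ = 114.29 pc.
|d_B − d_A| = |114.29 − 57.143| = 57.147 pc.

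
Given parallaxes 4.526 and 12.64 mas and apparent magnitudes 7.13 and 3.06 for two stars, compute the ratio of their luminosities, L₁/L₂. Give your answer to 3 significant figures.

L₁/L₂ = 0.184

d₁ = 1/p₁ = 1/0.004526″ = 220.95 pc; d₂ = 1/p₂ = 1/0.01264″ = 79.114 pc.
M₁ = m₁ − 5 log₁₀ d₁ + 5 = 7.13 − 11.7215 + 5 = 0.4085.
M₂ = 3.06 − 9.4913 + 5 = -1.4313.
L₁/L₂ = 10^(0.4(M₂ − M₁)) = 10^(0.4 × (-1.8398)) = 10^(-0.73592) = 0.18369.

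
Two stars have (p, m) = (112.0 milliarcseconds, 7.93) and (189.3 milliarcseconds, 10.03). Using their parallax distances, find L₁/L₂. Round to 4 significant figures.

d₁ = 1/p₁ = 1/0.1120″ = 8.9286 pc; d₂ = 1/p₂ = 1/0.1893″ = 5.2826 pc.
M₁ = m₁ − 5 log₁₀ d₁ + 5 = 7.93 − 4.7539 + 5 = 8.1761.
M₂ = 10.03 − 3.6142 + 5 = 11.4158.
L₁/L₂ = 10^(0.4(M₂ − M₁)) = 10^(0.4 × 3.2397) = 10^1.29588 = 19.764.

L₁/L₂ = 19.76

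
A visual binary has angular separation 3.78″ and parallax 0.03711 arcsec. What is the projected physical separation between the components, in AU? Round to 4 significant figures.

101.9 AU

d = 1/p = 1/0.03711″ = 26.947 pc.
At distance d (pc), an angle of θ arcsec spans θ·d AU: s = 3.78 × 26.947 = 101.86 AU.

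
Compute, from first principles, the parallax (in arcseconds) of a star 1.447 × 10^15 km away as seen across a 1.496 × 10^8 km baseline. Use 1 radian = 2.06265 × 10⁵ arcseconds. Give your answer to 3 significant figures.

0.0213 arcsec

θ ≈ B/d = (1.496 × 10^8) / (1.447 × 10^15) = 1.0339 × 10^-7 rad.
In arcseconds: 1.0339 × 10^-7 × 206265 = 0.021326″.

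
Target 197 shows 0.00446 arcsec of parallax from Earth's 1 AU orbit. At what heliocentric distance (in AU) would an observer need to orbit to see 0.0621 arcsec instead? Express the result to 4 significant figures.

Parallax scales linearly with baseline: p ∝ B, so B = p_target / p_Earth × 1 AU.
B = 0.0621 / 0.00446 = 13.924 AU.

13.92 AU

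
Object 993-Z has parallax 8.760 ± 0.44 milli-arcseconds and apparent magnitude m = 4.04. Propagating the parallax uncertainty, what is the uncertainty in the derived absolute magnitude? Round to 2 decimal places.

M = m − 5 log₁₀ d + 5 = m + 5 log₁₀ p + 5, so ∂M/∂p = 5/(p ln 10).
σ_M = (5/ln 10) · (σ_p/p) = 2.1715 × 0.44/8.760 = 2.1715 × 0.050228 = 0.10907.

σ_M = 0.11 mag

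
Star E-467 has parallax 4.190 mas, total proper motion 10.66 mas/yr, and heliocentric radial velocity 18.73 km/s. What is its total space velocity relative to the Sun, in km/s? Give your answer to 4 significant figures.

d = 1/p = 1/0.004190″ = 238.66 pc.
μ = 10.66 mas/yr = 0.01066 ″/yr.
v_t = 4.740 μ d = 4.740 × 0.01066 × 238.66 = 12.059 km/s.
v = √(v_r² + v_t²) = √(18.73² + 12.059²) = √496.232 = 22.276 km/s.

22.28 km/s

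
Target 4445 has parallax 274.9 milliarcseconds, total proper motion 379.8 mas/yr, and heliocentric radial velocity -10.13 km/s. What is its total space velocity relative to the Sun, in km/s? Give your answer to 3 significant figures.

d = 1/p = 1/0.2749″ = 3.6377 pc.
μ = 379.8 mas/yr = 0.3798 ″/yr.
v_t = 4.740 μ d = 4.740 × 0.3798 × 3.6377 = 6.5488 km/s.
v = √(v_r² + v_t²) = √((-10.13)² + 6.5488²) = √145.504 = 12.063 km/s.

12.1 km/s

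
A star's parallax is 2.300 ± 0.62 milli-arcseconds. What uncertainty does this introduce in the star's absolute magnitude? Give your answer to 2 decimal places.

σ_M = 0.59 mag

M = m − 5 log₁₀ d + 5 = m + 5 log₁₀ p + 5, so ∂M/∂p = 5/(p ln 10).
σ_M = (5/ln 10) · (σ_p/p) = 2.1715 × 0.62/2.300 = 2.1715 × 0.26957 = 0.58537.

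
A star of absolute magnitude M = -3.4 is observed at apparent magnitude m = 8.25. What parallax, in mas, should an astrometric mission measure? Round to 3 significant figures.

0.468 mas

m − M = 8.25 − (-3.4) = 11.65.
d = 10^((m−M)/5 + 1) = 10^3.330 = 2138 pc.
p = 1/d = 1/2138 = 0.00046773 arcsec = 0.46773 mas.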